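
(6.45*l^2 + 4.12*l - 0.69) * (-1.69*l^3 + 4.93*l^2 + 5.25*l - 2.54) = -10.9005*l^5 + 24.8357*l^4 + 55.3402*l^3 + 1.8453*l^2 - 14.0873*l + 1.7526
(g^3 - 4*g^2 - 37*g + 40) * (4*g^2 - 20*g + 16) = 4*g^5 - 36*g^4 - 52*g^3 + 836*g^2 - 1392*g + 640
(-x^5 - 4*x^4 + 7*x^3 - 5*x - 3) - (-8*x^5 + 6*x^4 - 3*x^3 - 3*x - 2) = 7*x^5 - 10*x^4 + 10*x^3 - 2*x - 1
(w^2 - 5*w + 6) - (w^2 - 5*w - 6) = 12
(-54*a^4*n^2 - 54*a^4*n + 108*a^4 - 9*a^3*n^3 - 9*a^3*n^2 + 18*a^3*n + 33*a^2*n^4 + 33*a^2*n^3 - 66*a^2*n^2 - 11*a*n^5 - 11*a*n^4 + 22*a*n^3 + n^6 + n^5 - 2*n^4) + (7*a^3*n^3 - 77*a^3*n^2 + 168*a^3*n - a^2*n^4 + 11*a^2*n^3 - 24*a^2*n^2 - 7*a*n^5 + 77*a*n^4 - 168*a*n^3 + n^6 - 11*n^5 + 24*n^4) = -54*a^4*n^2 - 54*a^4*n + 108*a^4 - 2*a^3*n^3 - 86*a^3*n^2 + 186*a^3*n + 32*a^2*n^4 + 44*a^2*n^3 - 90*a^2*n^2 - 18*a*n^5 + 66*a*n^4 - 146*a*n^3 + 2*n^6 - 10*n^5 + 22*n^4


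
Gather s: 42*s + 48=42*s + 48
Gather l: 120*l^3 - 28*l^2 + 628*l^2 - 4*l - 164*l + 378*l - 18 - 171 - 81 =120*l^3 + 600*l^2 + 210*l - 270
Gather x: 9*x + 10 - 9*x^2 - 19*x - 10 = -9*x^2 - 10*x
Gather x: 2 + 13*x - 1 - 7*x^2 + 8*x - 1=-7*x^2 + 21*x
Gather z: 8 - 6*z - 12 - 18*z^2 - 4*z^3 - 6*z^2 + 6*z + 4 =-4*z^3 - 24*z^2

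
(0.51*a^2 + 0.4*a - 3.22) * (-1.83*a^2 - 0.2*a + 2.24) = -0.9333*a^4 - 0.834*a^3 + 6.955*a^2 + 1.54*a - 7.2128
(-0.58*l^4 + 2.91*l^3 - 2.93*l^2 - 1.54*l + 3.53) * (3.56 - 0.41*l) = 0.2378*l^5 - 3.2579*l^4 + 11.5609*l^3 - 9.7994*l^2 - 6.9297*l + 12.5668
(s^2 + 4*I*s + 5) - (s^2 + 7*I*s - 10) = -3*I*s + 15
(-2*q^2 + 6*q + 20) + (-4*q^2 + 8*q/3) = -6*q^2 + 26*q/3 + 20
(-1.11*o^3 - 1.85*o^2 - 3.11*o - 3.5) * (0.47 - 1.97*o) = 2.1867*o^4 + 3.1228*o^3 + 5.2572*o^2 + 5.4333*o - 1.645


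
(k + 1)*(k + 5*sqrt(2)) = k^2 + k + 5*sqrt(2)*k + 5*sqrt(2)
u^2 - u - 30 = (u - 6)*(u + 5)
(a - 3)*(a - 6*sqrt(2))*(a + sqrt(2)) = a^3 - 5*sqrt(2)*a^2 - 3*a^2 - 12*a + 15*sqrt(2)*a + 36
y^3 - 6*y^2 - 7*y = y*(y - 7)*(y + 1)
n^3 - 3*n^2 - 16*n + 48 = (n - 4)*(n - 3)*(n + 4)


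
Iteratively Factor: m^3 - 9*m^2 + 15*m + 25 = (m + 1)*(m^2 - 10*m + 25) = (m - 5)*(m + 1)*(m - 5)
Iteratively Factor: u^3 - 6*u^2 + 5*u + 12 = (u + 1)*(u^2 - 7*u + 12) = (u - 3)*(u + 1)*(u - 4)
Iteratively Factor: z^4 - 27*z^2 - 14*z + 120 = (z + 4)*(z^3 - 4*z^2 - 11*z + 30) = (z - 5)*(z + 4)*(z^2 + z - 6) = (z - 5)*(z - 2)*(z + 4)*(z + 3)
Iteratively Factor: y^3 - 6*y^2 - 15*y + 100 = (y - 5)*(y^2 - y - 20) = (y - 5)^2*(y + 4)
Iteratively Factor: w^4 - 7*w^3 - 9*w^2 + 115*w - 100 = (w + 4)*(w^3 - 11*w^2 + 35*w - 25) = (w - 1)*(w + 4)*(w^2 - 10*w + 25) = (w - 5)*(w - 1)*(w + 4)*(w - 5)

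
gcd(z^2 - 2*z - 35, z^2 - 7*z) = z - 7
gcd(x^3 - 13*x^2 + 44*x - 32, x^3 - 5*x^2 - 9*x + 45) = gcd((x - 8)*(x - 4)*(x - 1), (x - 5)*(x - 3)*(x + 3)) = 1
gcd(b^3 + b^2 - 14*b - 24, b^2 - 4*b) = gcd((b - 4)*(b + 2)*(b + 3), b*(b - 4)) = b - 4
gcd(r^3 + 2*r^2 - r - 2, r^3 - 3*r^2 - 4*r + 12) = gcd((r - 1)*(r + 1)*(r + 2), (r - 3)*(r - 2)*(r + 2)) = r + 2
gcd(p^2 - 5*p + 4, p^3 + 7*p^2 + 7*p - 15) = p - 1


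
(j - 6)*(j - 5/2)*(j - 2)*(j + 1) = j^4 - 19*j^3/2 + 43*j^2/2 + 2*j - 30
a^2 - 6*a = a*(a - 6)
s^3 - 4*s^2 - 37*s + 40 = (s - 8)*(s - 1)*(s + 5)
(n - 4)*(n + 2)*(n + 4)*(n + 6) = n^4 + 8*n^3 - 4*n^2 - 128*n - 192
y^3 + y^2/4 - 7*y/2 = y*(y - 7/4)*(y + 2)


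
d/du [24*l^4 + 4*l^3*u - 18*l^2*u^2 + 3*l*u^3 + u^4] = 4*l^3 - 36*l^2*u + 9*l*u^2 + 4*u^3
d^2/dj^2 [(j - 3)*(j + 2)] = 2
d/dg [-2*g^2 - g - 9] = -4*g - 1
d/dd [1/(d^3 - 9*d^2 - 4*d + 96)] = (-3*d^2 + 18*d + 4)/(d^3 - 9*d^2 - 4*d + 96)^2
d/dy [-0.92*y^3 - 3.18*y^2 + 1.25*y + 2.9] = -2.76*y^2 - 6.36*y + 1.25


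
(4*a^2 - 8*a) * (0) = 0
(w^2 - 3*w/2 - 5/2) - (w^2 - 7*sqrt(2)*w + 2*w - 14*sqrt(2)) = -7*w/2 + 7*sqrt(2)*w - 5/2 + 14*sqrt(2)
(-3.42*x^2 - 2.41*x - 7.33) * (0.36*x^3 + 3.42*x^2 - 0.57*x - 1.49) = -1.2312*x^5 - 12.564*x^4 - 8.9316*x^3 - 18.5991*x^2 + 7.769*x + 10.9217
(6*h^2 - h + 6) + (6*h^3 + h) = 6*h^3 + 6*h^2 + 6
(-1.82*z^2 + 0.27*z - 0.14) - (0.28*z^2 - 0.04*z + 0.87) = -2.1*z^2 + 0.31*z - 1.01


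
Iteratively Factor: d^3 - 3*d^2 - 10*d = (d - 5)*(d^2 + 2*d) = (d - 5)*(d + 2)*(d)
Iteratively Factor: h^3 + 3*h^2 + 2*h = (h + 1)*(h^2 + 2*h) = (h + 1)*(h + 2)*(h)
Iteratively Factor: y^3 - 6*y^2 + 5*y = (y)*(y^2 - 6*y + 5) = y*(y - 5)*(y - 1)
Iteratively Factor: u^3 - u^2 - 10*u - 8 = (u + 2)*(u^2 - 3*u - 4) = (u - 4)*(u + 2)*(u + 1)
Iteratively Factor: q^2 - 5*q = (q)*(q - 5)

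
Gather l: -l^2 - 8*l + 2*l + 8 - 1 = -l^2 - 6*l + 7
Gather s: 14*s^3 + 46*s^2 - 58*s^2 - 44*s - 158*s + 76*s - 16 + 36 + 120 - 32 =14*s^3 - 12*s^2 - 126*s + 108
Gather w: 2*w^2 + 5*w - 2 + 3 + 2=2*w^2 + 5*w + 3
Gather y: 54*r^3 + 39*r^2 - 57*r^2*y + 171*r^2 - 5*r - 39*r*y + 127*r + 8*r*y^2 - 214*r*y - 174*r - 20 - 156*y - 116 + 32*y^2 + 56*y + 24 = 54*r^3 + 210*r^2 - 52*r + y^2*(8*r + 32) + y*(-57*r^2 - 253*r - 100) - 112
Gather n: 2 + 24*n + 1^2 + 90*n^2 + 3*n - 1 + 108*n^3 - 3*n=108*n^3 + 90*n^2 + 24*n + 2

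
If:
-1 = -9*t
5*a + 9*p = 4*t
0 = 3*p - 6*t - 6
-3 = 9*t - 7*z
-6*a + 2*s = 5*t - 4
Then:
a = -176/45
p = 20/9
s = -1211/90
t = 1/9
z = 4/7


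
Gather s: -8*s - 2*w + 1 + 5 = -8*s - 2*w + 6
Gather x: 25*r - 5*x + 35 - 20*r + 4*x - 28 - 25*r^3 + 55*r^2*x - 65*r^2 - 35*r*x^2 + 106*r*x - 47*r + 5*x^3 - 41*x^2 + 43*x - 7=-25*r^3 - 65*r^2 - 42*r + 5*x^3 + x^2*(-35*r - 41) + x*(55*r^2 + 106*r + 42)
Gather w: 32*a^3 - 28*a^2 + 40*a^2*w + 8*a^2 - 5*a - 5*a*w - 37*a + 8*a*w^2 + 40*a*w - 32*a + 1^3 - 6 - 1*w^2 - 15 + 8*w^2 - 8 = 32*a^3 - 20*a^2 - 74*a + w^2*(8*a + 7) + w*(40*a^2 + 35*a) - 28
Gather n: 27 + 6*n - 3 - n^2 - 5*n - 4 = -n^2 + n + 20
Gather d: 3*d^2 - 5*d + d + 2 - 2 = 3*d^2 - 4*d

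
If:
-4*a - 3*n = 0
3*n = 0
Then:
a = 0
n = 0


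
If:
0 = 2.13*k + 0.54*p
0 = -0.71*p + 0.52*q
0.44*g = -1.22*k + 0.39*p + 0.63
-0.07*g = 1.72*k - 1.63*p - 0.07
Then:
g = 1.46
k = -0.00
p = 0.02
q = 0.02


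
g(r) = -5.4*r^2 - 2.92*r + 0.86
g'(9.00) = -100.12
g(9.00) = -462.82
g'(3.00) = -35.32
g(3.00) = -56.50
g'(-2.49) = 23.97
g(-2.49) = -25.35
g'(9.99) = -110.81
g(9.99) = -567.23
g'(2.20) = -26.68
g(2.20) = -31.70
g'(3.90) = -45.04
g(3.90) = -92.66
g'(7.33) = -82.08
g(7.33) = -310.68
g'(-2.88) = 28.18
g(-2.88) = -35.52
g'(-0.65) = 4.10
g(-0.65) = 0.48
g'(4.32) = -49.58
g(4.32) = -112.53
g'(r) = -10.8*r - 2.92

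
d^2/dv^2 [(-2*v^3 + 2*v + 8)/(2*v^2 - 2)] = 8*(3*v^2 + 1)/(v^6 - 3*v^4 + 3*v^2 - 1)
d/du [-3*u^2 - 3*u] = -6*u - 3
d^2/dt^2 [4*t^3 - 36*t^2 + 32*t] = 24*t - 72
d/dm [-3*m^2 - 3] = -6*m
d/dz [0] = 0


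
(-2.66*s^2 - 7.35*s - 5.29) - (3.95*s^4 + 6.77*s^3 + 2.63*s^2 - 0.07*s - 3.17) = -3.95*s^4 - 6.77*s^3 - 5.29*s^2 - 7.28*s - 2.12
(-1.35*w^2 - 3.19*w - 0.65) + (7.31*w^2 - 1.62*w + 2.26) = 5.96*w^2 - 4.81*w + 1.61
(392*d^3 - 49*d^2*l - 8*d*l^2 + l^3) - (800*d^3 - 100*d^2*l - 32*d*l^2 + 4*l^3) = -408*d^3 + 51*d^2*l + 24*d*l^2 - 3*l^3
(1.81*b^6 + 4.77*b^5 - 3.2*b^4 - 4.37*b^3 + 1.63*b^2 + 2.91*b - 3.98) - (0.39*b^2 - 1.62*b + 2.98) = 1.81*b^6 + 4.77*b^5 - 3.2*b^4 - 4.37*b^3 + 1.24*b^2 + 4.53*b - 6.96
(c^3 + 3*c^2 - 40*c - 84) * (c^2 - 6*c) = c^5 - 3*c^4 - 58*c^3 + 156*c^2 + 504*c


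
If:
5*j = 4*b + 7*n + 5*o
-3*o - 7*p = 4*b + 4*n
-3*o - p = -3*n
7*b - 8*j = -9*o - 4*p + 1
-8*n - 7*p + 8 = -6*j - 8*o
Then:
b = -1129/1677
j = -1076/1677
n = 28/1677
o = -212/1677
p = 240/559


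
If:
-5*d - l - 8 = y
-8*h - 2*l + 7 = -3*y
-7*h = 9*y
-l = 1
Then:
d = -196/155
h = 27/31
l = -1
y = -21/31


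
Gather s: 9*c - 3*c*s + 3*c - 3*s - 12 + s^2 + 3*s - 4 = -3*c*s + 12*c + s^2 - 16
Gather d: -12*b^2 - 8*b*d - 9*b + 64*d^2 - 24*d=-12*b^2 - 9*b + 64*d^2 + d*(-8*b - 24)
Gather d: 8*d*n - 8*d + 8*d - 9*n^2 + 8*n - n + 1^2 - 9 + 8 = 8*d*n - 9*n^2 + 7*n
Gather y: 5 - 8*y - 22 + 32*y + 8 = 24*y - 9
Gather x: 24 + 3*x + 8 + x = 4*x + 32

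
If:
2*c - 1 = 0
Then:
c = 1/2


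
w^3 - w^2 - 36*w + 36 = (w - 6)*(w - 1)*(w + 6)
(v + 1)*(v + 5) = v^2 + 6*v + 5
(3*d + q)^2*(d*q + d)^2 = 9*d^4*q^2 + 18*d^4*q + 9*d^4 + 6*d^3*q^3 + 12*d^3*q^2 + 6*d^3*q + d^2*q^4 + 2*d^2*q^3 + d^2*q^2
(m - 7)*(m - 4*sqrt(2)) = m^2 - 7*m - 4*sqrt(2)*m + 28*sqrt(2)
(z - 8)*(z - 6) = z^2 - 14*z + 48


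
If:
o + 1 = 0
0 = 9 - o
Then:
No Solution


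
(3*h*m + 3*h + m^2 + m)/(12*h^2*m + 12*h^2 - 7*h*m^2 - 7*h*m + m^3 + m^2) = (3*h + m)/(12*h^2 - 7*h*m + m^2)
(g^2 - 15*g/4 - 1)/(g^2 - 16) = (g + 1/4)/(g + 4)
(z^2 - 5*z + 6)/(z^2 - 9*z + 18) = (z - 2)/(z - 6)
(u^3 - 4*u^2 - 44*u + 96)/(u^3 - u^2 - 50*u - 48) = (u - 2)/(u + 1)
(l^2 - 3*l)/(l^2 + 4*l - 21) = l/(l + 7)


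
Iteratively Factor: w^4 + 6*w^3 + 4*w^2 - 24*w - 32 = (w + 2)*(w^3 + 4*w^2 - 4*w - 16) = (w - 2)*(w + 2)*(w^2 + 6*w + 8) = (w - 2)*(w + 2)^2*(w + 4)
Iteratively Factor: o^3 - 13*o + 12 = (o - 1)*(o^2 + o - 12) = (o - 1)*(o + 4)*(o - 3)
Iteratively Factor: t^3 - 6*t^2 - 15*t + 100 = (t - 5)*(t^2 - t - 20) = (t - 5)*(t + 4)*(t - 5)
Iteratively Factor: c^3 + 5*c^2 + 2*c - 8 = (c - 1)*(c^2 + 6*c + 8) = (c - 1)*(c + 2)*(c + 4)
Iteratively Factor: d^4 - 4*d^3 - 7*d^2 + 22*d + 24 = (d - 3)*(d^3 - d^2 - 10*d - 8) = (d - 3)*(d + 2)*(d^2 - 3*d - 4) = (d - 3)*(d + 1)*(d + 2)*(d - 4)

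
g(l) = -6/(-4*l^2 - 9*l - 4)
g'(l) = -6*(8*l + 9)/(-4*l^2 - 9*l - 4)^2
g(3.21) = 0.08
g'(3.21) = -0.04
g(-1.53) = -14.76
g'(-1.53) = 117.70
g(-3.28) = 0.34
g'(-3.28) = 0.34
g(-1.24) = -5.94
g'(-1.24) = 5.42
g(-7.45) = 0.04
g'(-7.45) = 0.01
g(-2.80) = 0.59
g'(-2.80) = 0.78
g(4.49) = 0.05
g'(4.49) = -0.02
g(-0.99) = -6.06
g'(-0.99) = -6.62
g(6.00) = 0.03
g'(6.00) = -0.00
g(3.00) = 0.09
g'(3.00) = -0.04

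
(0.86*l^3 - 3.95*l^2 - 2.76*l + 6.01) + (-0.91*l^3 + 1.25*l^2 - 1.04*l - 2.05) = -0.05*l^3 - 2.7*l^2 - 3.8*l + 3.96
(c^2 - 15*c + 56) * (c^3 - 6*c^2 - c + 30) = c^5 - 21*c^4 + 145*c^3 - 291*c^2 - 506*c + 1680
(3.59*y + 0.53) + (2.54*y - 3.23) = 6.13*y - 2.7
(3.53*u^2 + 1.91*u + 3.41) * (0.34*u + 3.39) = 1.2002*u^3 + 12.6161*u^2 + 7.6343*u + 11.5599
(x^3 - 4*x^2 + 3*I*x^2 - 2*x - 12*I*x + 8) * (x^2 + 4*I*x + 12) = x^5 - 4*x^4 + 7*I*x^4 - 2*x^3 - 28*I*x^3 + 8*x^2 + 28*I*x^2 - 24*x - 112*I*x + 96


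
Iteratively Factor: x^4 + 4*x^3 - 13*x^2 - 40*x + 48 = (x - 3)*(x^3 + 7*x^2 + 8*x - 16) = (x - 3)*(x - 1)*(x^2 + 8*x + 16) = (x - 3)*(x - 1)*(x + 4)*(x + 4)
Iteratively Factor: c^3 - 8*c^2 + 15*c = (c)*(c^2 - 8*c + 15) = c*(c - 3)*(c - 5)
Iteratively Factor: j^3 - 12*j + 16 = (j - 2)*(j^2 + 2*j - 8) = (j - 2)^2*(j + 4)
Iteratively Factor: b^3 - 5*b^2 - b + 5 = (b + 1)*(b^2 - 6*b + 5) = (b - 1)*(b + 1)*(b - 5)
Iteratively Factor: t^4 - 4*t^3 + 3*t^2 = (t - 3)*(t^3 - t^2) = (t - 3)*(t - 1)*(t^2) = t*(t - 3)*(t - 1)*(t)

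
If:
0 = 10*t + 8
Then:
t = -4/5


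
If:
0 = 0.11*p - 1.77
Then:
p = 16.09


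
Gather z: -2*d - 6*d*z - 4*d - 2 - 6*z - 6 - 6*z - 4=-6*d + z*(-6*d - 12) - 12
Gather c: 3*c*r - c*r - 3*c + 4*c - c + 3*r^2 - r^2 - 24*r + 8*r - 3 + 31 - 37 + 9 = 2*c*r + 2*r^2 - 16*r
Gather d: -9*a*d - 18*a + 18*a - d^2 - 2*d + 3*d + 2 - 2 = -d^2 + d*(1 - 9*a)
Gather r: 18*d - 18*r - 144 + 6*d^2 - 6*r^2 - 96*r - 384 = 6*d^2 + 18*d - 6*r^2 - 114*r - 528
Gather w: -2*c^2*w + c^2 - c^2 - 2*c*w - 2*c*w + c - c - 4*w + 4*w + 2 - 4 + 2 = w*(-2*c^2 - 4*c)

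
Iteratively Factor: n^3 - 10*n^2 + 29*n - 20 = (n - 1)*(n^2 - 9*n + 20) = (n - 5)*(n - 1)*(n - 4)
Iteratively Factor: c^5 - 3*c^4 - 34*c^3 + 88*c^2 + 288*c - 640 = (c + 4)*(c^4 - 7*c^3 - 6*c^2 + 112*c - 160) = (c - 4)*(c + 4)*(c^3 - 3*c^2 - 18*c + 40) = (c - 4)*(c - 2)*(c + 4)*(c^2 - c - 20) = (c - 5)*(c - 4)*(c - 2)*(c + 4)*(c + 4)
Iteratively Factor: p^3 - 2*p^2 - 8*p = (p - 4)*(p^2 + 2*p) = (p - 4)*(p + 2)*(p)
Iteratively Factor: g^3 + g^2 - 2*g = (g + 2)*(g^2 - g) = g*(g + 2)*(g - 1)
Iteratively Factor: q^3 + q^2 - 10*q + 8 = (q - 1)*(q^2 + 2*q - 8) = (q - 2)*(q - 1)*(q + 4)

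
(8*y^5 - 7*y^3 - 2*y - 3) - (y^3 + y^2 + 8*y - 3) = 8*y^5 - 8*y^3 - y^2 - 10*y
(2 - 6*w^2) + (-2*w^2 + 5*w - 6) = -8*w^2 + 5*w - 4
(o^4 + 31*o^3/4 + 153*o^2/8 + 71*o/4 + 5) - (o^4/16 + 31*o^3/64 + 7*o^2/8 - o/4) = 15*o^4/16 + 465*o^3/64 + 73*o^2/4 + 18*o + 5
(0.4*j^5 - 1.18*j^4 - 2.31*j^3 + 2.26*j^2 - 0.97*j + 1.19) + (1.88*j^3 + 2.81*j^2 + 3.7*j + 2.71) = 0.4*j^5 - 1.18*j^4 - 0.43*j^3 + 5.07*j^2 + 2.73*j + 3.9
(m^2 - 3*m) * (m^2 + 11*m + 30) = m^4 + 8*m^3 - 3*m^2 - 90*m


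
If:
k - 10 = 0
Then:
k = 10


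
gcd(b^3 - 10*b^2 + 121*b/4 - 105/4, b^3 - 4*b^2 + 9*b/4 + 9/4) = b - 3/2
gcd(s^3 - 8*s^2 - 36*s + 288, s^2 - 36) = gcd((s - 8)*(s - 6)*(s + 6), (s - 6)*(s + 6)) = s^2 - 36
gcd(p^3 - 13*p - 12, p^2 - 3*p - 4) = p^2 - 3*p - 4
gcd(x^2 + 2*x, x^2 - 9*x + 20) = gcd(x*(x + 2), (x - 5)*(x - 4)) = 1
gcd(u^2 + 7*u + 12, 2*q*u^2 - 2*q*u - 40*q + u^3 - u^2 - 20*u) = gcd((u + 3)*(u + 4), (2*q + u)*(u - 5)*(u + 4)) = u + 4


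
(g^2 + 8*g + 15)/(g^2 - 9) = (g + 5)/(g - 3)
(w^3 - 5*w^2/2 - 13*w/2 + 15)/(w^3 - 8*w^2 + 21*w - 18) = (w + 5/2)/(w - 3)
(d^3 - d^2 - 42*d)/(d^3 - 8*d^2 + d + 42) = d*(d + 6)/(d^2 - d - 6)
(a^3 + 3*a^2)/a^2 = a + 3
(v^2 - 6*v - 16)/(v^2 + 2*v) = (v - 8)/v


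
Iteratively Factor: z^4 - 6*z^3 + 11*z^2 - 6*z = (z)*(z^3 - 6*z^2 + 11*z - 6) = z*(z - 1)*(z^2 - 5*z + 6) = z*(z - 2)*(z - 1)*(z - 3)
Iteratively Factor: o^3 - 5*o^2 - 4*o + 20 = (o + 2)*(o^2 - 7*o + 10) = (o - 2)*(o + 2)*(o - 5)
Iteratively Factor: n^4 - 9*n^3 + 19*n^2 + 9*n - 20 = (n + 1)*(n^3 - 10*n^2 + 29*n - 20) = (n - 1)*(n + 1)*(n^2 - 9*n + 20) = (n - 5)*(n - 1)*(n + 1)*(n - 4)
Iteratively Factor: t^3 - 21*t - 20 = (t + 4)*(t^2 - 4*t - 5) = (t - 5)*(t + 4)*(t + 1)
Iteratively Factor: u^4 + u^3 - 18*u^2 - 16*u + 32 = (u + 2)*(u^3 - u^2 - 16*u + 16) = (u - 4)*(u + 2)*(u^2 + 3*u - 4) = (u - 4)*(u + 2)*(u + 4)*(u - 1)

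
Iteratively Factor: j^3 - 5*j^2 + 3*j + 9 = (j - 3)*(j^2 - 2*j - 3) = (j - 3)^2*(j + 1)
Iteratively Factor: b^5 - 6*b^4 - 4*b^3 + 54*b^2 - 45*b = (b - 3)*(b^4 - 3*b^3 - 13*b^2 + 15*b) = (b - 3)*(b - 1)*(b^3 - 2*b^2 - 15*b) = (b - 3)*(b - 1)*(b + 3)*(b^2 - 5*b) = (b - 5)*(b - 3)*(b - 1)*(b + 3)*(b)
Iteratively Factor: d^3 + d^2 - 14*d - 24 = (d - 4)*(d^2 + 5*d + 6) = (d - 4)*(d + 3)*(d + 2)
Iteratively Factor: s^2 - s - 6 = (s - 3)*(s + 2)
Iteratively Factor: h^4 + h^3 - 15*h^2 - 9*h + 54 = (h - 3)*(h^3 + 4*h^2 - 3*h - 18) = (h - 3)*(h + 3)*(h^2 + h - 6) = (h - 3)*(h + 3)^2*(h - 2)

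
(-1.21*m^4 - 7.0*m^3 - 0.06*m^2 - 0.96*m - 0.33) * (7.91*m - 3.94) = -9.5711*m^5 - 50.6026*m^4 + 27.1054*m^3 - 7.3572*m^2 + 1.1721*m + 1.3002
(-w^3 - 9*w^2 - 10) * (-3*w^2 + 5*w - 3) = 3*w^5 + 22*w^4 - 42*w^3 + 57*w^2 - 50*w + 30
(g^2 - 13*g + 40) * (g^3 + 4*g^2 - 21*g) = g^5 - 9*g^4 - 33*g^3 + 433*g^2 - 840*g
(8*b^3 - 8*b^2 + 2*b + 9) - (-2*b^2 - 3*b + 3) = 8*b^3 - 6*b^2 + 5*b + 6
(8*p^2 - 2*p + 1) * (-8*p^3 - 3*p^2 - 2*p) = -64*p^5 - 8*p^4 - 18*p^3 + p^2 - 2*p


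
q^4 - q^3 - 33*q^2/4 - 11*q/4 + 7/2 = (q - 7/2)*(q - 1/2)*(q + 1)*(q + 2)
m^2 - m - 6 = (m - 3)*(m + 2)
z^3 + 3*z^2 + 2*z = z*(z + 1)*(z + 2)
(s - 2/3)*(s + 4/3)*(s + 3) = s^3 + 11*s^2/3 + 10*s/9 - 8/3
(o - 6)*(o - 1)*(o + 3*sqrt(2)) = o^3 - 7*o^2 + 3*sqrt(2)*o^2 - 21*sqrt(2)*o + 6*o + 18*sqrt(2)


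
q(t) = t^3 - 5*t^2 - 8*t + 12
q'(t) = 3*t^2 - 10*t - 8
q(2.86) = -28.38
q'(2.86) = -12.06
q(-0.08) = 12.61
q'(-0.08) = -7.18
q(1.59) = -9.34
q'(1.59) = -16.32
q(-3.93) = -94.48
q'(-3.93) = 77.63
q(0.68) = 4.56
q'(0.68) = -13.41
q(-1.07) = 13.61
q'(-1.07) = 6.13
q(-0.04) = 12.31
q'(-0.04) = -7.60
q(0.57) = 6.00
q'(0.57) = -12.73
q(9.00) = 264.00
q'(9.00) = 145.00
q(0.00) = 12.00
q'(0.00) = -8.00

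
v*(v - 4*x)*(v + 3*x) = v^3 - v^2*x - 12*v*x^2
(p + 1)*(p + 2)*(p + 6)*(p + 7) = p^4 + 16*p^3 + 83*p^2 + 152*p + 84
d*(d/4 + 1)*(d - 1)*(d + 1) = d^4/4 + d^3 - d^2/4 - d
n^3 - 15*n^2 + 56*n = n*(n - 8)*(n - 7)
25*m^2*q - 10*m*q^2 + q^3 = q*(-5*m + q)^2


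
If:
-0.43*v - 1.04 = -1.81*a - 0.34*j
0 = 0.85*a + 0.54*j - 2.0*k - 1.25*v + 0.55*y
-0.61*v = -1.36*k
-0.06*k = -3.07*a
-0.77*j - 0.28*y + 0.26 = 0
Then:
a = -0.01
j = 2.16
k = -0.33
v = -0.74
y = -5.00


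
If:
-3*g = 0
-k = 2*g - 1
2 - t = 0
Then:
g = 0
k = 1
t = 2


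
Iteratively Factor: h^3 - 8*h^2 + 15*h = (h)*(h^2 - 8*h + 15) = h*(h - 5)*(h - 3)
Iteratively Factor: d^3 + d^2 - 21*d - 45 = (d + 3)*(d^2 - 2*d - 15) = (d - 5)*(d + 3)*(d + 3)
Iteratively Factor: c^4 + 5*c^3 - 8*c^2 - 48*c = (c + 4)*(c^3 + c^2 - 12*c) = (c - 3)*(c + 4)*(c^2 + 4*c) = (c - 3)*(c + 4)^2*(c)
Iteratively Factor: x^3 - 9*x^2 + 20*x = (x - 5)*(x^2 - 4*x) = (x - 5)*(x - 4)*(x)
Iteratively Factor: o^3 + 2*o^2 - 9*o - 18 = (o + 3)*(o^2 - o - 6) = (o + 2)*(o + 3)*(o - 3)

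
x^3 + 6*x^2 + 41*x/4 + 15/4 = (x + 1/2)*(x + 5/2)*(x + 3)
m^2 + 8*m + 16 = (m + 4)^2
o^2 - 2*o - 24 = (o - 6)*(o + 4)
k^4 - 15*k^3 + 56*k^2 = k^2*(k - 8)*(k - 7)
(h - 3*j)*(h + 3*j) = h^2 - 9*j^2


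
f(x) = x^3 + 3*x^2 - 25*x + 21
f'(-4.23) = 3.30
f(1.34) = -4.71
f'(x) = 3*x^2 + 6*x - 25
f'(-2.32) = -22.77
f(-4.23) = 104.74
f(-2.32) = 82.66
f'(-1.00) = -28.00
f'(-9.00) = 164.00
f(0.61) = 7.09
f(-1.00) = 48.00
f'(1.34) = -11.57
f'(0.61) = -20.22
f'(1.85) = -3.63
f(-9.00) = -240.00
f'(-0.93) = -27.99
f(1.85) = -8.65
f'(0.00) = -25.00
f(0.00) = 21.00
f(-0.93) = 46.04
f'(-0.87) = -27.95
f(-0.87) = 44.36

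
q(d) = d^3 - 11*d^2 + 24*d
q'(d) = 3*d^2 - 22*d + 24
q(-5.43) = -614.76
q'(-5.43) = 231.91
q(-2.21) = -117.56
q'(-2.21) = 87.27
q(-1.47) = -62.23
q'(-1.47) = 62.82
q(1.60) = 14.34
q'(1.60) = -3.52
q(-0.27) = -7.30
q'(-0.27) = 30.16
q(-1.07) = -39.50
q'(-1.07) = 50.97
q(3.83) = -13.26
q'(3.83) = -16.25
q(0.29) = 6.06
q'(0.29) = 17.87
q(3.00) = 0.00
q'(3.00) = -15.00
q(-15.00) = -6210.00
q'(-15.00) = 1029.00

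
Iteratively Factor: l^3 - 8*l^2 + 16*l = (l - 4)*(l^2 - 4*l) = l*(l - 4)*(l - 4)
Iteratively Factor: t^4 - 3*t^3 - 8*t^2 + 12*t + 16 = (t + 2)*(t^3 - 5*t^2 + 2*t + 8) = (t - 4)*(t + 2)*(t^2 - t - 2) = (t - 4)*(t + 1)*(t + 2)*(t - 2)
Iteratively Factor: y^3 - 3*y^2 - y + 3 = (y - 1)*(y^2 - 2*y - 3) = (y - 3)*(y - 1)*(y + 1)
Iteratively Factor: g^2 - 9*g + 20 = (g - 4)*(g - 5)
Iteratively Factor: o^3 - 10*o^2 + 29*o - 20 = (o - 4)*(o^2 - 6*o + 5) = (o - 5)*(o - 4)*(o - 1)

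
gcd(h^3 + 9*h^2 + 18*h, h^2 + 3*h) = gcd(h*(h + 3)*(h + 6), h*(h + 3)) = h^2 + 3*h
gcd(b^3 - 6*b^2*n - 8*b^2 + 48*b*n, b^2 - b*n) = b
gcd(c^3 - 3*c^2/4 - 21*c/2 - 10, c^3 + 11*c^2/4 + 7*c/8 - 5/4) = c^2 + 13*c/4 + 5/2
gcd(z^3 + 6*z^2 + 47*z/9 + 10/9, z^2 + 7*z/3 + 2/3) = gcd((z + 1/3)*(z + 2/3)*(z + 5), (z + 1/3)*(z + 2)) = z + 1/3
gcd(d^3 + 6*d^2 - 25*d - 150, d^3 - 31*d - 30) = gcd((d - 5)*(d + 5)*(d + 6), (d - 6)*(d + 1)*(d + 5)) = d + 5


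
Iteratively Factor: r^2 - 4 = (r + 2)*(r - 2)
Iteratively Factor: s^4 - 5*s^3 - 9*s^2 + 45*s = (s)*(s^3 - 5*s^2 - 9*s + 45) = s*(s + 3)*(s^2 - 8*s + 15) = s*(s - 5)*(s + 3)*(s - 3)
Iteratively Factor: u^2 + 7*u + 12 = (u + 4)*(u + 3)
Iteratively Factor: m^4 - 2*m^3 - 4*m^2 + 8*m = (m + 2)*(m^3 - 4*m^2 + 4*m) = (m - 2)*(m + 2)*(m^2 - 2*m) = m*(m - 2)*(m + 2)*(m - 2)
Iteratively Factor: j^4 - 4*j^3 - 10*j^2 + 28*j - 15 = (j - 5)*(j^3 + j^2 - 5*j + 3) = (j - 5)*(j - 1)*(j^2 + 2*j - 3) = (j - 5)*(j - 1)*(j + 3)*(j - 1)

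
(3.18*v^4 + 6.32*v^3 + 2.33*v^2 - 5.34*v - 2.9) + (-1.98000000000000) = 3.18*v^4 + 6.32*v^3 + 2.33*v^2 - 5.34*v - 4.88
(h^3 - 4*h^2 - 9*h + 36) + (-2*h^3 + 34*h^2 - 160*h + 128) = -h^3 + 30*h^2 - 169*h + 164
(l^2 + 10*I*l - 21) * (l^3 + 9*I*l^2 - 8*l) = l^5 + 19*I*l^4 - 119*l^3 - 269*I*l^2 + 168*l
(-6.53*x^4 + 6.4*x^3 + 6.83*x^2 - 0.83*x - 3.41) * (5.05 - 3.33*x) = 21.7449*x^5 - 54.2885*x^4 + 9.5761*x^3 + 37.2554*x^2 + 7.1638*x - 17.2205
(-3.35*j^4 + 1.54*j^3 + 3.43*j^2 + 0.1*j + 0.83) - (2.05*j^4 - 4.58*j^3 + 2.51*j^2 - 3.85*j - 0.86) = -5.4*j^4 + 6.12*j^3 + 0.92*j^2 + 3.95*j + 1.69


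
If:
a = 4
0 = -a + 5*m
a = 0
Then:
No Solution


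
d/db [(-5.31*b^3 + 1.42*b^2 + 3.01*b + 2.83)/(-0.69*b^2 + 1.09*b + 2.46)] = (3.6639*b^4 - 11.5758*b^3 - 35.5631*b^2 + 10.8918*b + 4.3199)/(0.4761*b^4 - 1.5042*b^3 - 2.2067*b^2 + 5.3628*b + 6.0516)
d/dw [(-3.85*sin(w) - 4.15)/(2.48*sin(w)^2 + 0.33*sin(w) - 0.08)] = (9.548*sin(w)^2 + 20.584*sin(w) + 1.6775)*cos(w)/(6.1504*sin(w)^4 + 1.6368*sin(w)^3 - 0.2879*sin(w)^2 - 0.0528*sin(w) + 0.0064)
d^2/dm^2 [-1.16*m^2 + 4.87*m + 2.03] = -2.32000000000000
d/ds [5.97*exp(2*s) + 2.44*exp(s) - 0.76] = (11.94*exp(s) + 2.44)*exp(s)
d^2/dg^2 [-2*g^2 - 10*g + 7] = -4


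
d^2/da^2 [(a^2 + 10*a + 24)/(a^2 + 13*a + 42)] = -6/(a^3 + 21*a^2 + 147*a + 343)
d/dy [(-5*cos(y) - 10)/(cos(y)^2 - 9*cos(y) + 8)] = 5*(sin(y)^2 - 4*cos(y) + 25)*sin(y)/(cos(y)^2 - 9*cos(y) + 8)^2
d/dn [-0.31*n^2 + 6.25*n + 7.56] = 6.25 - 0.62*n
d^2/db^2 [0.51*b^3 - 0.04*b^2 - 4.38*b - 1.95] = 3.06*b - 0.08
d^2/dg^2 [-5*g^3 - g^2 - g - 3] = -30*g - 2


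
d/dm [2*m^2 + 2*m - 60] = 4*m + 2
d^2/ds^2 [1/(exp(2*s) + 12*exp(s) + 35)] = 4*(-(exp(s) + 3)*(exp(2*s) + 12*exp(s) + 35) + 2*(exp(s) + 6)^2*exp(s))*exp(s)/(exp(2*s) + 12*exp(s) + 35)^3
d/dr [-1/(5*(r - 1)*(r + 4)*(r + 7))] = ((r - 1)*(r + 4) + (r - 1)*(r + 7) + (r + 4)*(r + 7))/(5*(r - 1)^2*(r + 4)^2*(r + 7)^2)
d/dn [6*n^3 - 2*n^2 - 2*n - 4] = 18*n^2 - 4*n - 2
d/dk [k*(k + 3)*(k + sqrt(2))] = k*(k + 3) + k*(k + sqrt(2)) + (k + 3)*(k + sqrt(2))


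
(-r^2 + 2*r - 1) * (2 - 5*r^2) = 5*r^4 - 10*r^3 + 3*r^2 + 4*r - 2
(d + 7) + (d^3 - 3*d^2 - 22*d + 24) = d^3 - 3*d^2 - 21*d + 31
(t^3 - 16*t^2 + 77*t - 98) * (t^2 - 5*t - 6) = t^5 - 21*t^4 + 151*t^3 - 387*t^2 + 28*t + 588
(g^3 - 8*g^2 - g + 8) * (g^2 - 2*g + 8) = g^5 - 10*g^4 + 23*g^3 - 54*g^2 - 24*g + 64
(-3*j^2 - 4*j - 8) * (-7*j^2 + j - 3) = 21*j^4 + 25*j^3 + 61*j^2 + 4*j + 24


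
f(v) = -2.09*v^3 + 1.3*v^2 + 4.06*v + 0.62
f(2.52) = -14.34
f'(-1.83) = -21.70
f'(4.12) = -91.66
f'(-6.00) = -237.26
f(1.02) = 3.90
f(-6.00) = 474.50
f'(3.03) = -45.63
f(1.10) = 3.88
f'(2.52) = -29.21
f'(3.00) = -44.57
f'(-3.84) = -98.38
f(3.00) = -31.93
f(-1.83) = 10.35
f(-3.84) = 122.54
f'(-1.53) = -14.60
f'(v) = -6.27*v^2 + 2.6*v + 4.06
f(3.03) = -33.28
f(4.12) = -106.75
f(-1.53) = 4.94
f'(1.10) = -0.67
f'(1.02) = 0.19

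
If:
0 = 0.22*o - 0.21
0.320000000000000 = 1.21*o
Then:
No Solution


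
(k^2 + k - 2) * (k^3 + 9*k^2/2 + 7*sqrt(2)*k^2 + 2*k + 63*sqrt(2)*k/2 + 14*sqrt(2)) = k^5 + 11*k^4/2 + 7*sqrt(2)*k^4 + 9*k^3/2 + 77*sqrt(2)*k^3/2 - 7*k^2 + 63*sqrt(2)*k^2/2 - 49*sqrt(2)*k - 4*k - 28*sqrt(2)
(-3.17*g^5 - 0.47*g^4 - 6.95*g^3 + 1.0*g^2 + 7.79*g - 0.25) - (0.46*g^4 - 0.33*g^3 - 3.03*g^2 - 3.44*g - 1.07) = -3.17*g^5 - 0.93*g^4 - 6.62*g^3 + 4.03*g^2 + 11.23*g + 0.82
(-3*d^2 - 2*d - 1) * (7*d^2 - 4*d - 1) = -21*d^4 - 2*d^3 + 4*d^2 + 6*d + 1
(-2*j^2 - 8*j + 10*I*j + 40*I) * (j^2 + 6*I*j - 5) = -2*j^4 - 8*j^3 - 2*I*j^3 - 50*j^2 - 8*I*j^2 - 200*j - 50*I*j - 200*I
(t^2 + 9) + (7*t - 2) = t^2 + 7*t + 7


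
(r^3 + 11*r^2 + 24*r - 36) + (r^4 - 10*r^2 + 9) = r^4 + r^3 + r^2 + 24*r - 27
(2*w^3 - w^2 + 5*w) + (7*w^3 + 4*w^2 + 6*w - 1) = 9*w^3 + 3*w^2 + 11*w - 1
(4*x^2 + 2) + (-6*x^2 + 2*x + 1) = -2*x^2 + 2*x + 3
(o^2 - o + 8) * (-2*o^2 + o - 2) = -2*o^4 + 3*o^3 - 19*o^2 + 10*o - 16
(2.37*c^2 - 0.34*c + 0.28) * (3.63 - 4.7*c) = -11.139*c^3 + 10.2011*c^2 - 2.5502*c + 1.0164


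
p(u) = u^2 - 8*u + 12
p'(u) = 2*u - 8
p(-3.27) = 48.85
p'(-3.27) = -14.54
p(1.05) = 4.70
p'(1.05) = -5.90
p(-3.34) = 49.88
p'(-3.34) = -14.68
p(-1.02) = 21.20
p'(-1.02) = -10.04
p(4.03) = -4.00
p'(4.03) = 0.06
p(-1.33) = 24.41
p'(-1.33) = -10.66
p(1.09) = 4.47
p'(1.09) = -5.82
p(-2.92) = 43.89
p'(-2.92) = -13.84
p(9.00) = 21.00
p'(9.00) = 10.00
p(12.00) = 60.00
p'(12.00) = 16.00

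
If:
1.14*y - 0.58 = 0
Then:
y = 0.51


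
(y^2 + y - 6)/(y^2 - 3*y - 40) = (-y^2 - y + 6)/(-y^2 + 3*y + 40)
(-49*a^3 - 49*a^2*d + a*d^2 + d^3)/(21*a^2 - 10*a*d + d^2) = (-7*a^2 - 8*a*d - d^2)/(3*a - d)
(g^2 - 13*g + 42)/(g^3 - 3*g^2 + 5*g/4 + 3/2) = 4*(g^2 - 13*g + 42)/(4*g^3 - 12*g^2 + 5*g + 6)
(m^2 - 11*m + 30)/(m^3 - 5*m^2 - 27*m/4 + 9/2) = 4*(m - 5)/(4*m^2 + 4*m - 3)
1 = 1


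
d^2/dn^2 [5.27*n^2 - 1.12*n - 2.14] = 10.5400000000000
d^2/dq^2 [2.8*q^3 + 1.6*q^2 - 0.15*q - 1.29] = 16.8*q + 3.2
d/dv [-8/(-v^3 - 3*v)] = 24*(-v^2 - 1)/(v^2*(v^2 + 3)^2)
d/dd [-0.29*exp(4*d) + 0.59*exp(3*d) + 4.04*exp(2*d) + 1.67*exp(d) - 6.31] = (-1.16*exp(3*d) + 1.77*exp(2*d) + 8.08*exp(d) + 1.67)*exp(d)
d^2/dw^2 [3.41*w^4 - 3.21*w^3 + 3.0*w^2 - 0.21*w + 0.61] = 40.92*w^2 - 19.26*w + 6.0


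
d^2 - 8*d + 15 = (d - 5)*(d - 3)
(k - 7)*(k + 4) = k^2 - 3*k - 28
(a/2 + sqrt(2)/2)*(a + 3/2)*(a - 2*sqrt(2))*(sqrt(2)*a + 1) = sqrt(2)*a^4/2 - a^3/2 + 3*sqrt(2)*a^3/4 - 5*sqrt(2)*a^2/2 - 3*a^2/4 - 15*sqrt(2)*a/4 - 2*a - 3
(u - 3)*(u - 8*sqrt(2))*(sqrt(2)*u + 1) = sqrt(2)*u^3 - 15*u^2 - 3*sqrt(2)*u^2 - 8*sqrt(2)*u + 45*u + 24*sqrt(2)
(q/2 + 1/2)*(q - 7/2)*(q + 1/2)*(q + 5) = q^4/2 + 3*q^3/2 - 59*q^2/8 - 51*q/4 - 35/8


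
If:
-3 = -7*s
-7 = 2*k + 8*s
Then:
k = -73/14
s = 3/7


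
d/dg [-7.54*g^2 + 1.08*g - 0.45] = 1.08 - 15.08*g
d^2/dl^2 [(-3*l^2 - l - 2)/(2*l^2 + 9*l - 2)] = 20*(5*l^3 - 6*l^2 - 12*l - 20)/(8*l^6 + 108*l^5 + 462*l^4 + 513*l^3 - 462*l^2 + 108*l - 8)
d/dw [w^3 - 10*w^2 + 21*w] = 3*w^2 - 20*w + 21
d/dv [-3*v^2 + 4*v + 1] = 4 - 6*v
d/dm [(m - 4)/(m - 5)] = -1/(m - 5)^2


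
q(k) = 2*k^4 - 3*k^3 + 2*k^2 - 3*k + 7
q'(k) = 8*k^3 - 9*k^2 + 4*k - 3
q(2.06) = 19.10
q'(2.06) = 36.98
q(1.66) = 8.99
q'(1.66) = 15.43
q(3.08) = 109.06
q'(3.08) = 157.69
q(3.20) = 129.29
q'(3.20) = 179.78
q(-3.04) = 289.70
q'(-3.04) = -323.09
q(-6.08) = 3506.47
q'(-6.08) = -2158.06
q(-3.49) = 466.07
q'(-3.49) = -466.65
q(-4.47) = 1126.79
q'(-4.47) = -915.23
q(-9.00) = 15505.00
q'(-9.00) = -6600.00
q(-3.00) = 277.00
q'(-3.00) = -312.00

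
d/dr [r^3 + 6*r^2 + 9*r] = 3*r^2 + 12*r + 9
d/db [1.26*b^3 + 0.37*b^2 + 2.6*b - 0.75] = 3.78*b^2 + 0.74*b + 2.6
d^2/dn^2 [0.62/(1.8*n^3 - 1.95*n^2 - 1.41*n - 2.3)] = ((2.418 - 6.696*n)*(-1.8*n^3 + 1.95*n^2 + 1.41*n + 2.3) - 0.62*(-10.8*n^2 + 7.8*n + 2.82)*(-5.4*n^2 + 3.9*n + 1.41))/(-1.8*n^3 + 1.95*n^2 + 1.41*n + 2.3)^3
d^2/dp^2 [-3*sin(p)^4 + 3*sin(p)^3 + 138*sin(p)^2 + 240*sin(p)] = 48*sin(p)^4 - 27*sin(p)^3 - 588*sin(p)^2 - 222*sin(p) + 276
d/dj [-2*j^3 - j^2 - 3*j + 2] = -6*j^2 - 2*j - 3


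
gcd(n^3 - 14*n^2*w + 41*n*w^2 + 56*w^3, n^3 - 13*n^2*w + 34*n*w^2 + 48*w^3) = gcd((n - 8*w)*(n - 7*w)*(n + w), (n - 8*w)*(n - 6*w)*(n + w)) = -n^2 + 7*n*w + 8*w^2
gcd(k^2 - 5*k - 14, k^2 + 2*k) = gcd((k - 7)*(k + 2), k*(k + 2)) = k + 2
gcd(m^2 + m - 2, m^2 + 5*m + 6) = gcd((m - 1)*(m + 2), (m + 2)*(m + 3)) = m + 2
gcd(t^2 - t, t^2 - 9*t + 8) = t - 1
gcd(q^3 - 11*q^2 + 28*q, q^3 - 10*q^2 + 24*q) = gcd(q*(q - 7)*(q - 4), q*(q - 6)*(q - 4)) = q^2 - 4*q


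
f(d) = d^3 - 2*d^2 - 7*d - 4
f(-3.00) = -28.00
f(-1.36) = -0.69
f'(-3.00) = 32.00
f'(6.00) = 77.00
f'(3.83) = 21.69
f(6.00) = 98.00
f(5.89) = 89.72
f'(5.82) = 71.34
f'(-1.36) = 3.99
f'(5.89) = 73.52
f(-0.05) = -3.66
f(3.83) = -3.97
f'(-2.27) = 17.54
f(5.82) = 84.65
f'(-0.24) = -5.87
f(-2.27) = -10.11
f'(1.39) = -6.76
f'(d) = 3*d^2 - 4*d - 7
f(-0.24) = -2.45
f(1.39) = -14.91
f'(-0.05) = -6.79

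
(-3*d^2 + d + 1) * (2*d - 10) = -6*d^3 + 32*d^2 - 8*d - 10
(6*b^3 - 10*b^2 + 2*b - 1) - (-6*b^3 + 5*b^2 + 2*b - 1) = 12*b^3 - 15*b^2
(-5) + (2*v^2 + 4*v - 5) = 2*v^2 + 4*v - 10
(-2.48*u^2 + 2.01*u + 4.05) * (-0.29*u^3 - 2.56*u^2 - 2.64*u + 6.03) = 0.7192*u^5 + 5.7659*u^4 + 0.2271*u^3 - 30.6288*u^2 + 1.4283*u + 24.4215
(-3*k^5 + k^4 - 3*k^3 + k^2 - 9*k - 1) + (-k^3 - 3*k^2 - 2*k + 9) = -3*k^5 + k^4 - 4*k^3 - 2*k^2 - 11*k + 8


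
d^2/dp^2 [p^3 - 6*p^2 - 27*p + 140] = 6*p - 12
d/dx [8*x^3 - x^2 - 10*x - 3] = 24*x^2 - 2*x - 10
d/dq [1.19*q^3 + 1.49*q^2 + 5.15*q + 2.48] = 3.57*q^2 + 2.98*q + 5.15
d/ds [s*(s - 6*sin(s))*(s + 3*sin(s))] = -3*s^2*cos(s) + 3*s^2 - 6*s*sin(s) - 18*s*sin(2*s) - 18*sin(s)^2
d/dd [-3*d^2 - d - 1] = -6*d - 1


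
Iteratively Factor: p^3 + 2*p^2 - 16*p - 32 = (p + 4)*(p^2 - 2*p - 8) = (p + 2)*(p + 4)*(p - 4)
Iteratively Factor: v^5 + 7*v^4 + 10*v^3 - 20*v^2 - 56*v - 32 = (v + 2)*(v^4 + 5*v^3 - 20*v - 16) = (v + 1)*(v + 2)*(v^3 + 4*v^2 - 4*v - 16) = (v + 1)*(v + 2)^2*(v^2 + 2*v - 8) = (v - 2)*(v + 1)*(v + 2)^2*(v + 4)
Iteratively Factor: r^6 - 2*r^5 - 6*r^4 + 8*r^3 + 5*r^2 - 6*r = (r + 1)*(r^5 - 3*r^4 - 3*r^3 + 11*r^2 - 6*r) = (r - 3)*(r + 1)*(r^4 - 3*r^2 + 2*r) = (r - 3)*(r - 1)*(r + 1)*(r^3 + r^2 - 2*r) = r*(r - 3)*(r - 1)*(r + 1)*(r^2 + r - 2) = r*(r - 3)*(r - 1)^2*(r + 1)*(r + 2)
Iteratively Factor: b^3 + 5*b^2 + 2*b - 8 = (b - 1)*(b^2 + 6*b + 8) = (b - 1)*(b + 4)*(b + 2)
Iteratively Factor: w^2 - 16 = (w + 4)*(w - 4)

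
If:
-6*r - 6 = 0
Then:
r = -1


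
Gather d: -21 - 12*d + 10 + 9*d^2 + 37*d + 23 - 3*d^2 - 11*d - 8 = 6*d^2 + 14*d + 4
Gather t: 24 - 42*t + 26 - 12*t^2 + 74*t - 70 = -12*t^2 + 32*t - 20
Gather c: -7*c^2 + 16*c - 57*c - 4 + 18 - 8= -7*c^2 - 41*c + 6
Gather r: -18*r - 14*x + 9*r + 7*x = -9*r - 7*x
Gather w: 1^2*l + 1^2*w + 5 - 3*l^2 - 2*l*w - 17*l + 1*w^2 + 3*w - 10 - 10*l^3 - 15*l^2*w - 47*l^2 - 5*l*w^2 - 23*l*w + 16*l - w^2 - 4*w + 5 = -10*l^3 - 50*l^2 - 5*l*w^2 + w*(-15*l^2 - 25*l)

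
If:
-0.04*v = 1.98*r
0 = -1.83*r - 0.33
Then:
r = -0.18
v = 8.93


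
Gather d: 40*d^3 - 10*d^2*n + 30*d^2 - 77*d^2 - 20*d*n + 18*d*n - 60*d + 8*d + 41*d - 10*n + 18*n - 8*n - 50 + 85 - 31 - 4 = 40*d^3 + d^2*(-10*n - 47) + d*(-2*n - 11)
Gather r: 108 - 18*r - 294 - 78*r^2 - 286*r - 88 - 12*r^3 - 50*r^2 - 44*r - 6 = -12*r^3 - 128*r^2 - 348*r - 280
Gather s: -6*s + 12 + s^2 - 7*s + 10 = s^2 - 13*s + 22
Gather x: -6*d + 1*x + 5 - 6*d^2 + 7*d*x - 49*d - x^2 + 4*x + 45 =-6*d^2 - 55*d - x^2 + x*(7*d + 5) + 50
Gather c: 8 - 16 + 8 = 0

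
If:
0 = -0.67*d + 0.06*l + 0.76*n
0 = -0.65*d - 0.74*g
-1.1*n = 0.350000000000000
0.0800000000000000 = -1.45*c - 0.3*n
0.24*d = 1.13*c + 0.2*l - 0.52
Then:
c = 0.01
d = -0.15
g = 0.13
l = 2.36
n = -0.32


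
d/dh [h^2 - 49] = 2*h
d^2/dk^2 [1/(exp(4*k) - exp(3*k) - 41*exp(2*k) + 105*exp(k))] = ((-16*exp(3*k) + 9*exp(2*k) + 164*exp(k) - 105)*(exp(3*k) - exp(2*k) - 41*exp(k) + 105) + 2*(4*exp(3*k) - 3*exp(2*k) - 82*exp(k) + 105)^2)*exp(-k)/(exp(3*k) - exp(2*k) - 41*exp(k) + 105)^3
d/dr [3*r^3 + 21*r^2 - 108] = 3*r*(3*r + 14)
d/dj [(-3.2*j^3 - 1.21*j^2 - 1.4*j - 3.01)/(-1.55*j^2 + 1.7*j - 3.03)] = (4.96*j^4 - 10.88*j^3 + 24.861*j^2 - 1.9984*j + 9.359)/(2.4025*j^4 - 5.27*j^3 + 12.283*j^2 - 10.302*j + 9.1809)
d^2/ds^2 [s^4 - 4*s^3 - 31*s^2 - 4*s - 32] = 12*s^2 - 24*s - 62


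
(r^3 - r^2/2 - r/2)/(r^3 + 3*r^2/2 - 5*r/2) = (2*r + 1)/(2*r + 5)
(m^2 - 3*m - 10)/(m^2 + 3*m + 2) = (m - 5)/(m + 1)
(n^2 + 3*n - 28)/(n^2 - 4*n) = (n + 7)/n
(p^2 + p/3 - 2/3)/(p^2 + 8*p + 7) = (p - 2/3)/(p + 7)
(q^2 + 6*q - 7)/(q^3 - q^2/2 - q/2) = 2*(q + 7)/(q*(2*q + 1))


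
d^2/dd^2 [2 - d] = 0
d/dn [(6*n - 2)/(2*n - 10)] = -14/(n - 5)^2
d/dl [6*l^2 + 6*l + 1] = 12*l + 6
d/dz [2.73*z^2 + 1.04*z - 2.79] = 5.46*z + 1.04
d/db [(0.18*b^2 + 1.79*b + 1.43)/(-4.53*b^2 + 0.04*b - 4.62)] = (8.1159*b^2 + 11.2926*b - 8.327)/(20.5209*b^4 - 0.3624*b^3 + 41.8588*b^2 - 0.3696*b + 21.3444)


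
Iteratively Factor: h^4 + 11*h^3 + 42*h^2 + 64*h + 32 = (h + 4)*(h^3 + 7*h^2 + 14*h + 8) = (h + 2)*(h + 4)*(h^2 + 5*h + 4) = (h + 2)*(h + 4)^2*(h + 1)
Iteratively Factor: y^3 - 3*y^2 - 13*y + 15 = (y + 3)*(y^2 - 6*y + 5) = (y - 5)*(y + 3)*(y - 1)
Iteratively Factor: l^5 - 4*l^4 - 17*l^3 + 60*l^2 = (l + 4)*(l^4 - 8*l^3 + 15*l^2) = l*(l + 4)*(l^3 - 8*l^2 + 15*l) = l*(l - 5)*(l + 4)*(l^2 - 3*l) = l^2*(l - 5)*(l + 4)*(l - 3)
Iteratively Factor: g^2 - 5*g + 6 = (g - 3)*(g - 2)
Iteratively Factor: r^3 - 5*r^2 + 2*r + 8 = (r + 1)*(r^2 - 6*r + 8) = (r - 2)*(r + 1)*(r - 4)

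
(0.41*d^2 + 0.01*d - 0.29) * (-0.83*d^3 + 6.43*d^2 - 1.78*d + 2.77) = -0.3403*d^5 + 2.628*d^4 - 0.4248*d^3 - 0.7468*d^2 + 0.5439*d - 0.8033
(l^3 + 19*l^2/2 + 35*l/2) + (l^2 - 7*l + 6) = l^3 + 21*l^2/2 + 21*l/2 + 6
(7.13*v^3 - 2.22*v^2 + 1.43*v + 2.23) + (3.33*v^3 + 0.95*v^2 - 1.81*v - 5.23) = 10.46*v^3 - 1.27*v^2 - 0.38*v - 3.0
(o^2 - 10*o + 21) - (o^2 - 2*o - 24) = 45 - 8*o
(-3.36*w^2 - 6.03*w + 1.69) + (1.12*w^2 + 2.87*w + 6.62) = -2.24*w^2 - 3.16*w + 8.31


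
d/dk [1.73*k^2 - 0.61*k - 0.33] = 3.46*k - 0.61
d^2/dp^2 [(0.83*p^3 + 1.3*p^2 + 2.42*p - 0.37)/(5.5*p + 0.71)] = (50.215*p^3 + 19.4469*p^2 + 2.51041799999999*p - 39.97454)/(166.375*p^3 + 64.4325*p^2 + 8.31765*p + 0.357911)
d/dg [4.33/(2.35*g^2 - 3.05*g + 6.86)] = (13.2065 - 20.351*g)/(2.35*g^2 - 3.05*g + 6.86)^2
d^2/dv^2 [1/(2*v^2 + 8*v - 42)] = (-v^2 - 4*v + 4*(v + 2)^2 + 21)/(v^2 + 4*v - 21)^3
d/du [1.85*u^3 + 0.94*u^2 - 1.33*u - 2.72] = 5.55*u^2 + 1.88*u - 1.33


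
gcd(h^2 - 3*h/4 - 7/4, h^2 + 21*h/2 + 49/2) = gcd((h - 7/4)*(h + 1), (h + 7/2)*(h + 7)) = 1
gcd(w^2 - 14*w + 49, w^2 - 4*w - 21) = w - 7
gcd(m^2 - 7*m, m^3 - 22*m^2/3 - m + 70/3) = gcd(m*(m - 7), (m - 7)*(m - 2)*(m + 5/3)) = m - 7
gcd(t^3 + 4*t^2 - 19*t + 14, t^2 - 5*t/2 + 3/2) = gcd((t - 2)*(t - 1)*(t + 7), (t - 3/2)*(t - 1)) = t - 1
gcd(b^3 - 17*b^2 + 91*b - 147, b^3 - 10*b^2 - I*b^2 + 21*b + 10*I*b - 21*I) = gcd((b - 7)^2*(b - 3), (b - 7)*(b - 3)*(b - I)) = b^2 - 10*b + 21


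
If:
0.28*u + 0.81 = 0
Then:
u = -2.89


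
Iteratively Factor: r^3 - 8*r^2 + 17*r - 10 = (r - 2)*(r^2 - 6*r + 5) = (r - 5)*(r - 2)*(r - 1)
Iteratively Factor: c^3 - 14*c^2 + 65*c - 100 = (c - 5)*(c^2 - 9*c + 20) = (c - 5)*(c - 4)*(c - 5)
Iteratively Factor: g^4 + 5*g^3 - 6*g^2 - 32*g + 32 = (g + 4)*(g^3 + g^2 - 10*g + 8) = (g + 4)^2*(g^2 - 3*g + 2) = (g - 2)*(g + 4)^2*(g - 1)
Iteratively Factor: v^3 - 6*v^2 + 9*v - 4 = (v - 1)*(v^2 - 5*v + 4) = (v - 4)*(v - 1)*(v - 1)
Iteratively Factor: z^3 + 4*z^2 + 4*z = (z)*(z^2 + 4*z + 4) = z*(z + 2)*(z + 2)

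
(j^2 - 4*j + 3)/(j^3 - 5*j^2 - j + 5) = (j - 3)/(j^2 - 4*j - 5)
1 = 1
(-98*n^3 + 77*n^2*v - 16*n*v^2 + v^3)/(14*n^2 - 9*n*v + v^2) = -7*n + v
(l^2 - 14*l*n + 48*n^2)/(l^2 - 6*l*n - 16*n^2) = (l - 6*n)/(l + 2*n)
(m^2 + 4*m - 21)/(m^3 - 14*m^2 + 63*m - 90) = (m + 7)/(m^2 - 11*m + 30)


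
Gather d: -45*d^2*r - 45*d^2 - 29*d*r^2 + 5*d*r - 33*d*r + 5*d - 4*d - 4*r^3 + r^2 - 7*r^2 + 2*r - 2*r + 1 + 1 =d^2*(-45*r - 45) + d*(-29*r^2 - 28*r + 1) - 4*r^3 - 6*r^2 + 2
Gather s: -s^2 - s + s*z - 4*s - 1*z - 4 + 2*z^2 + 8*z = -s^2 + s*(z - 5) + 2*z^2 + 7*z - 4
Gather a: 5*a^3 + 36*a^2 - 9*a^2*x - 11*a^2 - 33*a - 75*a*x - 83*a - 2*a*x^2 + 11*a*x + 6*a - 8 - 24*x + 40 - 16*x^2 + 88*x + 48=5*a^3 + a^2*(25 - 9*x) + a*(-2*x^2 - 64*x - 110) - 16*x^2 + 64*x + 80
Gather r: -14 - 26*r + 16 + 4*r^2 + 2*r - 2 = 4*r^2 - 24*r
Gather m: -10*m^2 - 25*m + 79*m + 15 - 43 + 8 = -10*m^2 + 54*m - 20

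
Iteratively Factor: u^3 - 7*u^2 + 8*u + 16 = (u - 4)*(u^2 - 3*u - 4) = (u - 4)*(u + 1)*(u - 4)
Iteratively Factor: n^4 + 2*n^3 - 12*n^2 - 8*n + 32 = (n + 2)*(n^3 - 12*n + 16) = (n + 2)*(n + 4)*(n^2 - 4*n + 4) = (n - 2)*(n + 2)*(n + 4)*(n - 2)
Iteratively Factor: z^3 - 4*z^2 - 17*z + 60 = (z - 5)*(z^2 + z - 12) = (z - 5)*(z + 4)*(z - 3)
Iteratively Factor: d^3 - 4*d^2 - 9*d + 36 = (d - 4)*(d^2 - 9) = (d - 4)*(d - 3)*(d + 3)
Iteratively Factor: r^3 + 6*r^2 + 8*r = (r + 2)*(r^2 + 4*r) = (r + 2)*(r + 4)*(r)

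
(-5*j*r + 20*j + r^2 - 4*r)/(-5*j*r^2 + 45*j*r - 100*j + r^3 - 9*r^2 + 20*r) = 1/(r - 5)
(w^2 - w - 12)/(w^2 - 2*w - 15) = (w - 4)/(w - 5)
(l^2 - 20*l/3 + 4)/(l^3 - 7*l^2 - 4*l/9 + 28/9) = 3*(l - 6)/(3*l^2 - 19*l - 14)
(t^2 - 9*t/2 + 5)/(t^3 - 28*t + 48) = (t - 5/2)/(t^2 + 2*t - 24)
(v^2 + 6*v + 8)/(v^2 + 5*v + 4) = (v + 2)/(v + 1)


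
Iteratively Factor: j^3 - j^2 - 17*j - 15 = (j + 1)*(j^2 - 2*j - 15) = (j + 1)*(j + 3)*(j - 5)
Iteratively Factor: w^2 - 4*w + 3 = (w - 3)*(w - 1)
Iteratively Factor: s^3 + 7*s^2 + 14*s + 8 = (s + 2)*(s^2 + 5*s + 4) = (s + 1)*(s + 2)*(s + 4)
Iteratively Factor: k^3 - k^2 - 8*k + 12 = (k - 2)*(k^2 + k - 6) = (k - 2)*(k + 3)*(k - 2)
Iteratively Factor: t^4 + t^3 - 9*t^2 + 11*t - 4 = (t - 1)*(t^3 + 2*t^2 - 7*t + 4) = (t - 1)^2*(t^2 + 3*t - 4) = (t - 1)^3*(t + 4)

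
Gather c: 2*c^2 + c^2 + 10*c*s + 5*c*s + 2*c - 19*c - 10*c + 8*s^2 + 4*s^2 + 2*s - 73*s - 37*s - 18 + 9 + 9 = 3*c^2 + c*(15*s - 27) + 12*s^2 - 108*s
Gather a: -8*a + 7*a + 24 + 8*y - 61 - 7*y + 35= -a + y - 2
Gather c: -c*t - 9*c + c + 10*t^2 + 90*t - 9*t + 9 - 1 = c*(-t - 8) + 10*t^2 + 81*t + 8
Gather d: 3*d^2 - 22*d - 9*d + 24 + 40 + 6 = 3*d^2 - 31*d + 70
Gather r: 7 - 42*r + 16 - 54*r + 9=32 - 96*r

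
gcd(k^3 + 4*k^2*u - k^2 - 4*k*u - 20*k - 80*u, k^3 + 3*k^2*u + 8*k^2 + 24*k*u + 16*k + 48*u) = k + 4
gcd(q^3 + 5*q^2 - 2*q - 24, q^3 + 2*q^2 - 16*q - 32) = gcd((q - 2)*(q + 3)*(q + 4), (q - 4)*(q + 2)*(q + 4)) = q + 4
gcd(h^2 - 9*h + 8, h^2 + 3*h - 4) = h - 1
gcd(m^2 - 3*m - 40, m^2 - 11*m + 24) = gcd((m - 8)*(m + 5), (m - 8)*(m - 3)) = m - 8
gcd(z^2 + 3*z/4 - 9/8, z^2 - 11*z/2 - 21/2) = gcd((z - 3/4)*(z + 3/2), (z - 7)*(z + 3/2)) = z + 3/2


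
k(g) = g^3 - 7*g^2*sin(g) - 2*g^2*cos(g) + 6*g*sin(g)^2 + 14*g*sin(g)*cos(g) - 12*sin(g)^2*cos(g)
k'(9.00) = 838.29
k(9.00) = 606.65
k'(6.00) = -99.45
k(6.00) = 196.66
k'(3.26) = 175.04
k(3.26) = 70.33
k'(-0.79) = -2.71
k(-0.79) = 0.61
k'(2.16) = -5.56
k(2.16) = -12.29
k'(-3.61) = 117.77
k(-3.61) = -46.85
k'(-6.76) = -227.07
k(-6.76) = -215.50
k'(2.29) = 5.60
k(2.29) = -12.34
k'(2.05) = -11.77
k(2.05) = -11.31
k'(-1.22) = -5.01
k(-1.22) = 2.37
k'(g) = 2*g^2*sin(g) - 7*g^2*cos(g) + 3*g^2 - 14*g*sin(g)^2 + 12*g*sin(g)*cos(g) - 14*g*sin(g) + 14*g*cos(g)^2 - 4*g*cos(g) + 12*sin(g)^3 + 6*sin(g)^2 - 24*sin(g)*cos(g)^2 + 14*sin(g)*cos(g)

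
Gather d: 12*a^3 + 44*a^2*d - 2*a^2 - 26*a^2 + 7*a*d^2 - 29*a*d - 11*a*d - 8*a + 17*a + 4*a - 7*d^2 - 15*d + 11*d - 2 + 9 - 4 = 12*a^3 - 28*a^2 + 13*a + d^2*(7*a - 7) + d*(44*a^2 - 40*a - 4) + 3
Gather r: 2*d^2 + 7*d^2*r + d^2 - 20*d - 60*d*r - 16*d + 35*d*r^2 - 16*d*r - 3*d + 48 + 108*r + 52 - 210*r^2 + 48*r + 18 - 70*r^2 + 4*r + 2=3*d^2 - 39*d + r^2*(35*d - 280) + r*(7*d^2 - 76*d + 160) + 120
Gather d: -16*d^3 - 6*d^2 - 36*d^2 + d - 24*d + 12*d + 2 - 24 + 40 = -16*d^3 - 42*d^2 - 11*d + 18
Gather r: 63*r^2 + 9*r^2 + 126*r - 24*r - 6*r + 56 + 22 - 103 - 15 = 72*r^2 + 96*r - 40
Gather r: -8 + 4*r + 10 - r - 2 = 3*r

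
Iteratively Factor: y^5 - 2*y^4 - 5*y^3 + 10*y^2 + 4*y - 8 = (y - 2)*(y^4 - 5*y^2 + 4) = (y - 2)*(y + 2)*(y^3 - 2*y^2 - y + 2) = (y - 2)*(y - 1)*(y + 2)*(y^2 - y - 2) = (y - 2)*(y - 1)*(y + 1)*(y + 2)*(y - 2)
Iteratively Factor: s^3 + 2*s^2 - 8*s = (s)*(s^2 + 2*s - 8) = s*(s - 2)*(s + 4)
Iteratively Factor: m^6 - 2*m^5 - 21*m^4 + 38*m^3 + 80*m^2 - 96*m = (m)*(m^5 - 2*m^4 - 21*m^3 + 38*m^2 + 80*m - 96) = m*(m + 2)*(m^4 - 4*m^3 - 13*m^2 + 64*m - 48) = m*(m - 3)*(m + 2)*(m^3 - m^2 - 16*m + 16) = m*(m - 3)*(m - 1)*(m + 2)*(m^2 - 16) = m*(m - 4)*(m - 3)*(m - 1)*(m + 2)*(m + 4)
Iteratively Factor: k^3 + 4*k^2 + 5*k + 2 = (k + 1)*(k^2 + 3*k + 2) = (k + 1)^2*(k + 2)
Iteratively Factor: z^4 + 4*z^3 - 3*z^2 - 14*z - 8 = (z + 4)*(z^3 - 3*z - 2) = (z - 2)*(z + 4)*(z^2 + 2*z + 1) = (z - 2)*(z + 1)*(z + 4)*(z + 1)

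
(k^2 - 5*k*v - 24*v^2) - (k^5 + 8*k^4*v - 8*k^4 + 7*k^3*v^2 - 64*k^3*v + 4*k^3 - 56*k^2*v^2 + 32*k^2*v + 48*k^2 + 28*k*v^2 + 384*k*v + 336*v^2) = -k^5 - 8*k^4*v + 8*k^4 - 7*k^3*v^2 + 64*k^3*v - 4*k^3 + 56*k^2*v^2 - 32*k^2*v - 47*k^2 - 28*k*v^2 - 389*k*v - 360*v^2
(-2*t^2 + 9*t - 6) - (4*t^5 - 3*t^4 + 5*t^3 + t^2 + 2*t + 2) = -4*t^5 + 3*t^4 - 5*t^3 - 3*t^2 + 7*t - 8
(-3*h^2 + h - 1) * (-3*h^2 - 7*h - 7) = 9*h^4 + 18*h^3 + 17*h^2 + 7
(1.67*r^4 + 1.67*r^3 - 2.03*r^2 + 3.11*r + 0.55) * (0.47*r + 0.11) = 0.7849*r^5 + 0.9686*r^4 - 0.7704*r^3 + 1.2384*r^2 + 0.6006*r + 0.0605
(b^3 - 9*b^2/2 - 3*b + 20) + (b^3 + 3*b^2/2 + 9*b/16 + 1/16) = 2*b^3 - 3*b^2 - 39*b/16 + 321/16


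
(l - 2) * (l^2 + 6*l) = l^3 + 4*l^2 - 12*l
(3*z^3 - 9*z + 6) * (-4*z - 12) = -12*z^4 - 36*z^3 + 36*z^2 + 84*z - 72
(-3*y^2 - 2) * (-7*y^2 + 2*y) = 21*y^4 - 6*y^3 + 14*y^2 - 4*y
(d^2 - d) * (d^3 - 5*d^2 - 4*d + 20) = d^5 - 6*d^4 + d^3 + 24*d^2 - 20*d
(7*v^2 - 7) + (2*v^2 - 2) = 9*v^2 - 9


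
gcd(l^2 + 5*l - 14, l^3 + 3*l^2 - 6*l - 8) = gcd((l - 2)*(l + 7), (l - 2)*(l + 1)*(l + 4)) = l - 2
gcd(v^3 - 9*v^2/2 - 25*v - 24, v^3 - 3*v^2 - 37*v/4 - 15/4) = v + 3/2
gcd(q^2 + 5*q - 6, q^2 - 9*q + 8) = q - 1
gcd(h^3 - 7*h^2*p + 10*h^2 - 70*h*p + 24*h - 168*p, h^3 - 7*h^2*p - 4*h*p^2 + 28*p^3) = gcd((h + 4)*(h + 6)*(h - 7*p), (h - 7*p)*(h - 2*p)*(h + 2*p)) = -h + 7*p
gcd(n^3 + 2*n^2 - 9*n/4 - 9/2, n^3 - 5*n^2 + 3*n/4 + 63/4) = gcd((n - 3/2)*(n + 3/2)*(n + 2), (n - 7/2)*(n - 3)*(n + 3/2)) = n + 3/2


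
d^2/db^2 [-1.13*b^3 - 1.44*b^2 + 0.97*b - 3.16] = -6.78*b - 2.88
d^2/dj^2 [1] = 0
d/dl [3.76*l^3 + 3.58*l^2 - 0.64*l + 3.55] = 11.28*l^2 + 7.16*l - 0.64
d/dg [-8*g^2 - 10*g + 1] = -16*g - 10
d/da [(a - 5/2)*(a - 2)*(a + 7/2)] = 3*a^2 - 2*a - 43/4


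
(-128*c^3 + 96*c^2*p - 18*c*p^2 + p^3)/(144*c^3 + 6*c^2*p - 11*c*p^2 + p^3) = (16*c^2 - 10*c*p + p^2)/(-18*c^2 - 3*c*p + p^2)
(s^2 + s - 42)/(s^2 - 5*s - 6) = (s + 7)/(s + 1)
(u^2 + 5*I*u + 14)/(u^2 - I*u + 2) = (u + 7*I)/(u + I)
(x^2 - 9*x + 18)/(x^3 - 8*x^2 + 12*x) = (x - 3)/(x*(x - 2))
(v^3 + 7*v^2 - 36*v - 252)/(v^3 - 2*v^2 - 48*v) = (v^2 + v - 42)/(v*(v - 8))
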